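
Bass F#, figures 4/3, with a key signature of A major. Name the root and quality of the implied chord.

B minor seventh

The figures 4/3 indicate a seventh chord in second inversion.
In second inversion the root lies a fourth above the bass: a fourth above F# in A major is B.
The chord tones are F#, A, B, D, giving B minor seventh.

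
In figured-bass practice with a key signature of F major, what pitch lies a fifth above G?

Counting 4 letter steps above G lands on D; in F major, that letter is D.

D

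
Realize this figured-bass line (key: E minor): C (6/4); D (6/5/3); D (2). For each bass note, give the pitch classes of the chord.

C (6/4): C, F#, A.
D (6/5/3): D, F#, A, B.
D (6/4/2): D, E, G, B.

C, F#, A | D, F#, A, B | D, E, G, B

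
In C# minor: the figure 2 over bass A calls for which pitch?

B

Counting 1 letter step above A lands on B; in C# minor, that letter is B.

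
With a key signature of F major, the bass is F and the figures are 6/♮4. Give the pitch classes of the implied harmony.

F, B, D

A fourth above F in this key is Bb, made natural (B) by the ♮ figure.
A sixth above F in this key is D.
Together with the bass F, this spells B diminished in second inversion.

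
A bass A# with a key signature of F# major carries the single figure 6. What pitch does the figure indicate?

Counting 5 letter steps above A# lands on F; in F# major, that letter is F#.

F#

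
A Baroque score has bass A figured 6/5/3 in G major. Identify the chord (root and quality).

The figures 6/5/3 indicate a seventh chord in first inversion.
In first inversion the root lies a sixth above the bass: a sixth above A in G major is F#.
The chord tones are A, C, E, F#, giving F# half-diminished seventh.

F# half-diminished seventh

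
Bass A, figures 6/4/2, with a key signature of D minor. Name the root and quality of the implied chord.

The figures 6/4/2 indicate a seventh chord in third inversion.
In third inversion the root lies a second above the bass: a second above A in D minor is Bb.
The chord tones are A, Bb, D, F, giving Bb major seventh.

Bb major seventh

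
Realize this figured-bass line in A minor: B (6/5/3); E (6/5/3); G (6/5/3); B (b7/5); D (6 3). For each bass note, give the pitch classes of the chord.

B, D, F, G | E, G, B, C | G, B, D, E | B, D, F, Ab | D, F, B

B (6/5/3): B, D, F, G.
E (6/5/3): E, G, B, C.
G (6/5/3): G, B, D, E.
B (b7/5/3): B, D, F, Ab.
D (6/3): D, F, B.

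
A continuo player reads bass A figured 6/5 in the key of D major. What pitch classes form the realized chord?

A, C#, E, F#

The written figures 6/5 are shorthand for 6/5/3: the 3 is implied.
A third above A in this key is C#.
A fifth above A in this key is E.
A sixth above A in this key is F#.
Together with the bass A, this spells F# minor seventh in first inversion.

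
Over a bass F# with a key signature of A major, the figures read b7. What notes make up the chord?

F#, A, C#, Eb

The written figures b7 are shorthand for 7/5/3: the 5/3 are implied.
A third above F# in this key is A.
A fifth above F# in this key is C#.
A seventh above F# in this key is E, lowered to Eb by the flat.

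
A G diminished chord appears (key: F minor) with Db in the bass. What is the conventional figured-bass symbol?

6/4

Db is the fifth of G diminished, so the chord is in second inversion.
A triad in second inversion is figured 6/4, conventionally abbreviated 6/4.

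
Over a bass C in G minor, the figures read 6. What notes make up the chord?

The written figures 6 are shorthand for 6/3: the 3 is implied.
A third above C in this key is Eb.
A sixth above C in this key is A.
Together with the bass C, this spells A diminished in first inversion.

C, Eb, A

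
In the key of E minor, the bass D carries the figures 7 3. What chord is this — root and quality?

The figures 7 3 indicate a seventh chord in root position.
In root position the bass is the root, so the root is D.
The chord tones are D, F#, A, C, giving D dominant seventh.

D dominant seventh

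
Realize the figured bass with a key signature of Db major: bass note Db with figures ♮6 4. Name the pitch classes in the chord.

Db, Gb, B

A fourth above Db in this key is Gb.
A sixth above Db in this key is Bb, made natural (B) by the ♮ figure.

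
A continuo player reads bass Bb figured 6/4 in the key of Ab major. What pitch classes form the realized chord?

Bb, Eb, G

A fourth above Bb in this key is Eb.
A sixth above Bb in this key is G.
Together with the bass Bb, this spells Eb major in second inversion.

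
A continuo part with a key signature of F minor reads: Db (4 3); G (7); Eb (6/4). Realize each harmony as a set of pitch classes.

Db, F, G, Bb | G, Bb, Db, F | Eb, Ab, C

Db (6/4/3): Db, F, G, Bb.
G (7/5/3): G, Bb, Db, F.
Eb (6/4): Eb, Ab, C.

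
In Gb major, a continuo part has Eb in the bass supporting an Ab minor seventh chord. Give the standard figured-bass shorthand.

4/3

Eb is the fifth of Ab minor seventh, so the chord is in second inversion.
A seventh chord in second inversion is figured 6/4/3, conventionally abbreviated 4/3.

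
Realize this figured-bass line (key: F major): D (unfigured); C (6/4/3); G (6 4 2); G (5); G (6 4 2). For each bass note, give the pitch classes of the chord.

D, F, A | C, E, F, A | G, A, C, E | G, Bb, D | G, A, C, E

D (5/3): D, F, A.
C (6/4/3): C, E, F, A.
G (6/4/2): G, A, C, E.
G (5/3): G, Bb, D.
G (6/4/2): G, A, C, E.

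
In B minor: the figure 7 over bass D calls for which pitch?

C#

Counting 6 letter steps above D lands on C; in B minor, that letter is C#.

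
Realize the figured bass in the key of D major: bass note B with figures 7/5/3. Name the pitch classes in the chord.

B, D, F#, A

A third above B in this key is D.
A fifth above B in this key is F#.
A seventh above B in this key is A.
Together with the bass B, this spells B minor seventh in root position.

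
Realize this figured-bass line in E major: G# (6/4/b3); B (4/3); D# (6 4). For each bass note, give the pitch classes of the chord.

G# (6/4/b3): G#, Bb, C#, E.
B (6/4/3): B, D#, E, G#.
D# (6/4): D#, G#, B.

G#, Bb, C#, E | B, D#, E, G# | D#, G#, B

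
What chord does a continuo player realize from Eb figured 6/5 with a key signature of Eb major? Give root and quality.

The figures 6/5 indicate a seventh chord in first inversion.
In first inversion the root lies a sixth above the bass: a sixth above Eb in Eb major is C.
The chord tones are Eb, G, Bb, C, giving C minor seventh.

C minor seventh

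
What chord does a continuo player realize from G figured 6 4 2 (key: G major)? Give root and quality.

A minor seventh

The figures 6 4 2 indicate a seventh chord in third inversion.
In third inversion the root lies a second above the bass: a second above G in G major is A.
The chord tones are G, A, C, E, giving A minor seventh.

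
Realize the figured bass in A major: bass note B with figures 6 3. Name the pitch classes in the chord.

B, D, G#

A third above B in this key is D.
A sixth above B in this key is G#.
Together with the bass B, this spells G# diminished in first inversion.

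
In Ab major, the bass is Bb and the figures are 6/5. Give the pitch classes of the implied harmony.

The written figures 6/5 are shorthand for 6/5/3: the 3 is implied.
A third above Bb in this key is Db.
A fifth above Bb in this key is F.
A sixth above Bb in this key is G.
Together with the bass Bb, this spells G half-diminished seventh in first inversion.

Bb, Db, F, G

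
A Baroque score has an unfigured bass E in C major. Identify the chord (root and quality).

An unfigured bass indicates a triad in root position.
In root position the bass is the root, so the root is E.
The chord tones are E, G, B, giving E minor.

E minor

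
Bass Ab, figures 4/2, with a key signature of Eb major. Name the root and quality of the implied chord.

Bb dominant seventh

The figures 4/2 indicate a seventh chord in third inversion.
In third inversion the root lies a second above the bass: a second above Ab in Eb major is Bb.
The chord tones are Ab, Bb, D, F, giving Bb dominant seventh.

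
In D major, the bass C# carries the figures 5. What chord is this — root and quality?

The figures 5 indicate a triad in root position.
In root position the bass is the root, so the root is C#.
The chord tones are C#, E, G, giving C# diminished.

C# diminished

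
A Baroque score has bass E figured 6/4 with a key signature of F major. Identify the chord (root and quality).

The figures 6/4 indicate a triad in second inversion.
In second inversion the root lies a fourth above the bass: a fourth above E in F major is A.
The chord tones are E, A, C, giving A minor.

A minor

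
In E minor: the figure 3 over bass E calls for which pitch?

Counting 2 letter steps above E lands on G; in E minor, that letter is G.

G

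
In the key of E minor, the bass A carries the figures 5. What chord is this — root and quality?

A minor

The figures 5 indicate a triad in root position.
In root position the bass is the root, so the root is A.
The chord tones are A, C, E, giving A minor.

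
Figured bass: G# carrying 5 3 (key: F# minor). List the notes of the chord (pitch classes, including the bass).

G#, B, D

A third above G# in this key is B.
A fifth above G# in this key is D.
Together with the bass G#, this spells G# diminished in root position.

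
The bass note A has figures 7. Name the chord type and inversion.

7 is shorthand for 7/5/3.
Intervals of 7/5/3 above the bass form a seventh chord; the bass is the root, so this is root position.

seventh chord, root position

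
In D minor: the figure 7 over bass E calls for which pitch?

Counting 6 letter steps above E lands on D; in D minor, that letter is D.

D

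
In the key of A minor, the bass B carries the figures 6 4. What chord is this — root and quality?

E minor

The figures 6 4 indicate a triad in second inversion.
In second inversion the root lies a fourth above the bass: a fourth above B in A minor is E.
The chord tones are B, E, G, giving E minor.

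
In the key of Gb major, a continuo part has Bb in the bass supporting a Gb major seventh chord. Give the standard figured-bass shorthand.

6/5

Bb is the third of Gb major seventh, so the chord is in first inversion.
A seventh chord in first inversion is figured 6/5/3, conventionally abbreviated 6/5.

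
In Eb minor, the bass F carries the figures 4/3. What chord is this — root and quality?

Bb minor seventh

The figures 4/3 indicate a seventh chord in second inversion.
In second inversion the root lies a fourth above the bass: a fourth above F in Eb minor is Bb.
The chord tones are F, Ab, Bb, Db, giving Bb minor seventh.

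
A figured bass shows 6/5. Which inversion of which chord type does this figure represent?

6/5 is shorthand for 6/5/3.
Intervals of 6/5/3 above the bass form a seventh chord; the bass is the third, so this is first inversion.

seventh chord, first inversion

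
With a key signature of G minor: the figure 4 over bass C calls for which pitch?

Counting 3 letter steps above C lands on F; in G minor, that letter is F.

F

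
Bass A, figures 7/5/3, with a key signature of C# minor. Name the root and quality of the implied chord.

A major seventh

The figures 7/5/3 indicate a seventh chord in root position.
In root position the bass is the root, so the root is A.
The chord tones are A, C#, E, G#, giving A major seventh.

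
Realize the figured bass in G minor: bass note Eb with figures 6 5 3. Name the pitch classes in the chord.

Eb, G, Bb, C

A third above Eb in this key is G.
A fifth above Eb in this key is Bb.
A sixth above Eb in this key is C.
Together with the bass Eb, this spells C minor seventh in first inversion.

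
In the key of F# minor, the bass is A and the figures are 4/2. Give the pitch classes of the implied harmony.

A, B, D, F#

The written figures 4/2 are shorthand for 6/4/2: the 6 is implied.
A second above A in this key is B.
A fourth above A in this key is D.
A sixth above A in this key is F#.
Together with the bass A, this spells B minor seventh in third inversion.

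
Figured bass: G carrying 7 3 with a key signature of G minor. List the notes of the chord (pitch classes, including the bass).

The written figures 7 3 are shorthand for 7/5/3: the 5 is implied.
A third above G in this key is Bb.
A fifth above G in this key is D.
A seventh above G in this key is F.
Together with the bass G, this spells G minor seventh in root position.

G, Bb, D, F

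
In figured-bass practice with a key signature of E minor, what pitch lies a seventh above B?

A

Counting 6 letter steps above B lands on A; in E minor, that letter is A.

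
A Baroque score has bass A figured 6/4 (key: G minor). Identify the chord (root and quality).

D minor

The figures 6/4 indicate a triad in second inversion.
In second inversion the root lies a fourth above the bass: a fourth above A in G minor is D.
The chord tones are A, D, F, giving D minor.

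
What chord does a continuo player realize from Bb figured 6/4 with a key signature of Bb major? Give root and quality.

The figures 6/4 indicate a triad in second inversion.
In second inversion the root lies a fourth above the bass: a fourth above Bb in Bb major is Eb.
The chord tones are Bb, Eb, G, giving Eb major.

Eb major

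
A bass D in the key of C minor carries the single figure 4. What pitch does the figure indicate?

Counting 3 letter steps above D lands on G; in C minor, that letter is G.

G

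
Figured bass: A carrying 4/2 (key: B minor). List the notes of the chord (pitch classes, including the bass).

The written figures 4/2 are shorthand for 6/4/2: the 6 is implied.
A second above A in this key is B.
A fourth above A in this key is D.
A sixth above A in this key is F#.
Together with the bass A, this spells B minor seventh in third inversion.

A, B, D, F#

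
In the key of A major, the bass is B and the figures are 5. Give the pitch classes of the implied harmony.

The written figures 5 are shorthand for 5/3: the 3 is implied.
A third above B in this key is D.
A fifth above B in this key is F#.
Together with the bass B, this spells B minor in root position.

B, D, F#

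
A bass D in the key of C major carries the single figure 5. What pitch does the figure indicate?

Counting 4 letter steps above D lands on A; in C major, that letter is A.

A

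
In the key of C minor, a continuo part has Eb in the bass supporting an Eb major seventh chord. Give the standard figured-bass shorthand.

Eb is the root of Eb major seventh, so the chord is in root position.
A seventh chord in root position is figured 7/5/3, conventionally abbreviated 7.

7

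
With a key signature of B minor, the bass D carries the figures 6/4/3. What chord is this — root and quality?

The figures 6/4/3 indicate a seventh chord in second inversion.
In second inversion the root lies a fourth above the bass: a fourth above D in B minor is G.
The chord tones are D, F#, G, B, giving G major seventh.

G major seventh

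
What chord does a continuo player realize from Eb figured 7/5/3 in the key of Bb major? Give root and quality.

The figures 7/5/3 indicate a seventh chord in root position.
In root position the bass is the root, so the root is Eb.
The chord tones are Eb, G, Bb, D, giving Eb major seventh.

Eb major seventh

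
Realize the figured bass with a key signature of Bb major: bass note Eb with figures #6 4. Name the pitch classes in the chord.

A fourth above Eb in this key is A.
A sixth above Eb in this key is C, raised to C# by the sharp.

Eb, A, C#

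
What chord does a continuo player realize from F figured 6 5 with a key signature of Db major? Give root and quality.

The figures 6 5 indicate a seventh chord in first inversion.
In first inversion the root lies a sixth above the bass: a sixth above F in Db major is Db.
The chord tones are F, Ab, C, Db, giving Db major seventh.

Db major seventh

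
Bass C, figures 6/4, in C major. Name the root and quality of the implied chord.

F major

The figures 6/4 indicate a triad in second inversion.
In second inversion the root lies a fourth above the bass: a fourth above C in C major is F.
The chord tones are C, F, A, giving F major.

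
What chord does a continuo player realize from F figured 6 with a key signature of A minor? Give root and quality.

The figures 6 indicate a triad in first inversion.
In first inversion the root lies a sixth above the bass: a sixth above F in A minor is D.
The chord tones are F, A, D, giving D minor.

D minor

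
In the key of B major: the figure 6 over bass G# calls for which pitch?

Counting 5 letter steps above G# lands on E; in B major, that letter is E.

E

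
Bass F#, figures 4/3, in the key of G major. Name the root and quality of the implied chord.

The figures 4/3 indicate a seventh chord in second inversion.
In second inversion the root lies a fourth above the bass: a fourth above F# in G major is B.
The chord tones are F#, A, B, D, giving B minor seventh.

B minor seventh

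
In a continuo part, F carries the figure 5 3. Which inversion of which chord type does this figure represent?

Intervals of 5/3 above the bass form a triad; the bass is the root, so this is root position.

triad, root position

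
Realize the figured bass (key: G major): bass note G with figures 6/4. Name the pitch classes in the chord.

G, C, E

A fourth above G in this key is C.
A sixth above G in this key is E.
Together with the bass G, this spells C major in second inversion.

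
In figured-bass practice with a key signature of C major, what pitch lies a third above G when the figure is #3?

B#

Counting 2 letter steps above G lands on B; in C major, that letter is B.
The #3 figure raises it a semitone, giving B#.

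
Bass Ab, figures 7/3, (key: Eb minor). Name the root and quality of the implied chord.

The figures 7/3 indicate a seventh chord in root position.
In root position the bass is the root, so the root is Ab.
The chord tones are Ab, Cb, Eb, Gb, giving Ab minor seventh.

Ab minor seventh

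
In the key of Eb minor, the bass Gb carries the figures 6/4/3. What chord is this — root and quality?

The figures 6/4/3 indicate a seventh chord in second inversion.
In second inversion the root lies a fourth above the bass: a fourth above Gb in Eb minor is Cb.
The chord tones are Gb, Bb, Cb, Eb, giving Cb major seventh.

Cb major seventh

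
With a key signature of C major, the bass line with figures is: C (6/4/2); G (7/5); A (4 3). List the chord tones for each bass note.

C, D, F, A | G, B, D, F | A, C, D, F

C (6/4/2): C, D, F, A.
G (7/5/3): G, B, D, F.
A (6/4/3): A, C, D, F.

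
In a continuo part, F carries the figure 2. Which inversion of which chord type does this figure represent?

2 is shorthand for 6/4/2.
Intervals of 6/4/2 above the bass form a seventh chord; the bass is the seventh, so this is third inversion.

seventh chord, third inversion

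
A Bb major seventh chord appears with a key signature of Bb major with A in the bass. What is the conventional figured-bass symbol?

A is the seventh of Bb major seventh, so the chord is in third inversion.
A seventh chord in third inversion is figured 6/4/2, conventionally abbreviated 4/2.

4/2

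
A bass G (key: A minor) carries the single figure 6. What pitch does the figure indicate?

E

Counting 5 letter steps above G lands on E; in A minor, that letter is E.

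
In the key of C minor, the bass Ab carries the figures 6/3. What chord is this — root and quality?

The figures 6/3 indicate a triad in first inversion.
In first inversion the root lies a sixth above the bass: a sixth above Ab in C minor is F.
The chord tones are Ab, C, F, giving F minor.

F minor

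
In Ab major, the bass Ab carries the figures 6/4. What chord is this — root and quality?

The figures 6/4 indicate a triad in second inversion.
In second inversion the root lies a fourth above the bass: a fourth above Ab in Ab major is Db.
The chord tones are Ab, Db, F, giving Db major.

Db major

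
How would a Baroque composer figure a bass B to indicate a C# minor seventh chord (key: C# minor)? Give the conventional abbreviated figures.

B is the seventh of C# minor seventh, so the chord is in third inversion.
A seventh chord in third inversion is figured 6/4/2, conventionally abbreviated 4/2.

4/2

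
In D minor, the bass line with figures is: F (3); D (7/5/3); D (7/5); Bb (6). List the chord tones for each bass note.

F, A, C | D, F, A, C | D, F, A, C | Bb, D, G

F (5/3): F, A, C.
D (7/5/3): D, F, A, C.
D (7/5/3): D, F, A, C.
Bb (6/3): Bb, D, G.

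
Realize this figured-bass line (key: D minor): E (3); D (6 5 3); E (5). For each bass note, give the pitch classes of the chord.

E, G, Bb | D, F, A, Bb | E, G, Bb

E (5/3): E, G, Bb.
D (6/5/3): D, F, A, Bb.
E (5/3): E, G, Bb.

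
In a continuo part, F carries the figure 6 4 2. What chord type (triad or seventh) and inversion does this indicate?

Intervals of 6/4/2 above the bass form a seventh chord; the bass is the seventh, so this is third inversion.

seventh chord, third inversion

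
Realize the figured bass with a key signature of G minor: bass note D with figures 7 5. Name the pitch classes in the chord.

D, F, A, C

The written figures 7 5 are shorthand for 7/5/3: the 3 is implied.
A third above D in this key is F.
A fifth above D in this key is A.
A seventh above D in this key is C.
Together with the bass D, this spells D minor seventh in root position.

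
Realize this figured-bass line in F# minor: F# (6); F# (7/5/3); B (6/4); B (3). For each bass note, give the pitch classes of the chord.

F#, A, D | F#, A, C#, E | B, E, G# | B, D, F#

F# (6/3): F#, A, D.
F# (7/5/3): F#, A, C#, E.
B (6/4): B, E, G#.
B (5/3): B, D, F#.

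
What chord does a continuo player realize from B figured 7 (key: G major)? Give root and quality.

The figures 7 indicate a seventh chord in root position.
In root position the bass is the root, so the root is B.
The chord tones are B, D, F#, A, giving B minor seventh.

B minor seventh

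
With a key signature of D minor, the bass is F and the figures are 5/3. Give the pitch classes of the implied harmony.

A third above F in this key is A.
A fifth above F in this key is C.
Together with the bass F, this spells F major in root position.

F, A, C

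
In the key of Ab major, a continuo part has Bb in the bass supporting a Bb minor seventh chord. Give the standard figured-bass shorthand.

7

Bb is the root of Bb minor seventh, so the chord is in root position.
A seventh chord in root position is figured 7/5/3, conventionally abbreviated 7.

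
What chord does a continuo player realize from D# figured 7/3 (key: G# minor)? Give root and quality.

D# minor seventh

The figures 7/3 indicate a seventh chord in root position.
In root position the bass is the root, so the root is D#.
The chord tones are D#, F#, A#, C#, giving D# minor seventh.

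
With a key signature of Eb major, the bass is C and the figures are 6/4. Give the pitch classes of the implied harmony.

C, F, Ab

A fourth above C in this key is F.
A sixth above C in this key is Ab.
Together with the bass C, this spells F minor in second inversion.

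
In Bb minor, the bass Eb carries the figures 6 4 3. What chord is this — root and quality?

The figures 6 4 3 indicate a seventh chord in second inversion.
In second inversion the root lies a fourth above the bass: a fourth above Eb in Bb minor is Ab.
The chord tones are Eb, Gb, Ab, C, giving Ab dominant seventh.

Ab dominant seventh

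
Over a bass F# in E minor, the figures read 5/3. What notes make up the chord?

A third above F# in this key is A.
A fifth above F# in this key is C.
Together with the bass F#, this spells F# diminished in root position.

F#, A, C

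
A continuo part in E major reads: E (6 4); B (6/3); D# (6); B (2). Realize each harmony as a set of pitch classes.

E, A, C# | B, D#, G# | D#, F#, B | B, C#, E, G#

E (6/4): E, A, C#.
B (6/3): B, D#, G#.
D# (6/3): D#, F#, B.
B (6/4/2): B, C#, E, G#.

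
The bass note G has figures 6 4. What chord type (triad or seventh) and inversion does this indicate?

triad, second inversion

Intervals of 6/4 above the bass form a triad; the bass is the fifth, so this is second inversion.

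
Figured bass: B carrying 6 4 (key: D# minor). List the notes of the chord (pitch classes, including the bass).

A fourth above B in this key is E#.
A sixth above B in this key is G#.
Together with the bass B, this spells E# diminished in second inversion.

B, E#, G#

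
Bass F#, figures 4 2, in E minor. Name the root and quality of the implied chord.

The figures 4 2 indicate a seventh chord in third inversion.
In third inversion the root lies a second above the bass: a second above F# in E minor is G.
The chord tones are F#, G, B, D, giving G major seventh.

G major seventh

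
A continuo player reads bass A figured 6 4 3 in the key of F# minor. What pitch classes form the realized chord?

A, C#, D, F#

A third above A in this key is C#.
A fourth above A in this key is D.
A sixth above A in this key is F#.
Together with the bass A, this spells D major seventh in second inversion.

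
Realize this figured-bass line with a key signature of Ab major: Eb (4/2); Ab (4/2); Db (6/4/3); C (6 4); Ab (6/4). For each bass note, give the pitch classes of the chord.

Eb (6/4/2): Eb, F, Ab, C.
Ab (6/4/2): Ab, Bb, Db, F.
Db (6/4/3): Db, F, G, Bb.
C (6/4): C, F, Ab.
Ab (6/4): Ab, Db, F.

Eb, F, Ab, C | Ab, Bb, Db, F | Db, F, G, Bb | C, F, Ab | Ab, Db, F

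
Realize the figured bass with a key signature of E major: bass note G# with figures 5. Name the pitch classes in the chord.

G#, B, D#

The written figures 5 are shorthand for 5/3: the 3 is implied.
A third above G# in this key is B.
A fifth above G# in this key is D#.
Together with the bass G#, this spells G# minor in root position.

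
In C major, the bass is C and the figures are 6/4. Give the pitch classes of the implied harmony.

A fourth above C in this key is F.
A sixth above C in this key is A.
Together with the bass C, this spells F major in second inversion.

C, F, A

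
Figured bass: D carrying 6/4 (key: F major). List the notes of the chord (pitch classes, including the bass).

A fourth above D in this key is G.
A sixth above D in this key is Bb.
Together with the bass D, this spells G minor in second inversion.

D, G, Bb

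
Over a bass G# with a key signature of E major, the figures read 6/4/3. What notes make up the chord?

G#, B, C#, E

A third above G# in this key is B.
A fourth above G# in this key is C#.
A sixth above G# in this key is E.
Together with the bass G#, this spells C# minor seventh in second inversion.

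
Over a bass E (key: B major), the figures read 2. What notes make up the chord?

E, F#, A#, C#

The written figures 2 are shorthand for 6/4/2: the 6/4 are implied.
A second above E in this key is F#.
A fourth above E in this key is A#.
A sixth above E in this key is C#.
Together with the bass E, this spells F# dominant seventh in third inversion.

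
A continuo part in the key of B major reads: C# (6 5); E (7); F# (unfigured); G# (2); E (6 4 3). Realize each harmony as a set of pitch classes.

C# (6/5/3): C#, E, G#, A#.
E (7/5/3): E, G#, B, D#.
F# (5/3): F#, A#, C#.
G# (6/4/2): G#, A#, C#, E.
E (6/4/3): E, G#, A#, C#.

C#, E, G#, A# | E, G#, B, D# | F#, A#, C# | G#, A#, C#, E | E, G#, A#, C#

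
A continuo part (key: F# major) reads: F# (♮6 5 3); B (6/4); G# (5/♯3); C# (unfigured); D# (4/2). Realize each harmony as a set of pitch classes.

F#, A#, C#, D | B, E#, G# | G#, B#, D# | C#, E#, G# | D#, E#, G#, B

F# (♮6/5/3): F#, A#, C#, D.
B (6/4): B, E#, G#.
G# (5/#3): G#, B#, D#.
C# (5/3): C#, E#, G#.
D# (6/4/2): D#, E#, G#, B.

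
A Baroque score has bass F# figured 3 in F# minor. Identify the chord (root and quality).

The figures 3 indicate a triad in root position.
In root position the bass is the root, so the root is F#.
The chord tones are F#, A, C#, giving F# minor.

F# minor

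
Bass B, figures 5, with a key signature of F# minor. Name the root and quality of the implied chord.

The figures 5 indicate a triad in root position.
In root position the bass is the root, so the root is B.
The chord tones are B, D, F#, giving B minor.

B minor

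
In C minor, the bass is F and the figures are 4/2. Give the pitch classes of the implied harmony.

F, G, Bb, D

The written figures 4/2 are shorthand for 6/4/2: the 6 is implied.
A second above F in this key is G.
A fourth above F in this key is Bb.
A sixth above F in this key is D.
Together with the bass F, this spells G minor seventh in third inversion.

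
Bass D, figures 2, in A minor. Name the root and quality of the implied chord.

The figures 2 indicate a seventh chord in third inversion.
In third inversion the root lies a second above the bass: a second above D in A minor is E.
The chord tones are D, E, G, B, giving E minor seventh.

E minor seventh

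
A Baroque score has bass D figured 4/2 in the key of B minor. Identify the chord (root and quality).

The figures 4/2 indicate a seventh chord in third inversion.
In third inversion the root lies a second above the bass: a second above D in B minor is E.
The chord tones are D, E, G, B, giving E minor seventh.

E minor seventh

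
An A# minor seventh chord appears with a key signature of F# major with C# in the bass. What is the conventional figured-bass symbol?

C# is the third of A# minor seventh, so the chord is in first inversion.
A seventh chord in first inversion is figured 6/5/3, conventionally abbreviated 6/5.

6/5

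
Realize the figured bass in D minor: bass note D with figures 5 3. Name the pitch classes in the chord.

D, F, A

A third above D in this key is F.
A fifth above D in this key is A.
Together with the bass D, this spells D minor in root position.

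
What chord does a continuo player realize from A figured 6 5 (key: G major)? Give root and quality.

F# half-diminished seventh

The figures 6 5 indicate a seventh chord in first inversion.
In first inversion the root lies a sixth above the bass: a sixth above A in G major is F#.
The chord tones are A, C, E, F#, giving F# half-diminished seventh.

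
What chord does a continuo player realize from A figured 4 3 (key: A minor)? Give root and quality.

D minor seventh

The figures 4 3 indicate a seventh chord in second inversion.
In second inversion the root lies a fourth above the bass: a fourth above A in A minor is D.
The chord tones are A, C, D, F, giving D minor seventh.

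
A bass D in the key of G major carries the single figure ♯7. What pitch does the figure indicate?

C#

Counting 6 letter steps above D lands on C; in G major, that letter is C.
The #7 figure raises it a semitone, giving C#.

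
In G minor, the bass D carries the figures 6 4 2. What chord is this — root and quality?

Eb major seventh

The figures 6 4 2 indicate a seventh chord in third inversion.
In third inversion the root lies a second above the bass: a second above D in G minor is Eb.
The chord tones are D, Eb, G, Bb, giving Eb major seventh.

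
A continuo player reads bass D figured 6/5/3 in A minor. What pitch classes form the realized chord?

D, F, A, B

A third above D in this key is F.
A fifth above D in this key is A.
A sixth above D in this key is B.
Together with the bass D, this spells B half-diminished seventh in first inversion.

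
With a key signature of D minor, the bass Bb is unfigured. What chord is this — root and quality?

An unfigured bass indicates a triad in root position.
In root position the bass is the root, so the root is Bb.
The chord tones are Bb, D, F, giving Bb major.

Bb major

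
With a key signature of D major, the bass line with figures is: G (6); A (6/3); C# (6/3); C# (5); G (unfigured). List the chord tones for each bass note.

G (6/3): G, B, E.
A (6/3): A, C#, F#.
C# (6/3): C#, E, A.
C# (5/3): C#, E, G.
G (5/3): G, B, D.

G, B, E | A, C#, F# | C#, E, A | C#, E, G | G, B, D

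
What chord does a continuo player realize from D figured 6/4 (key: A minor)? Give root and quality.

G major

The figures 6/4 indicate a triad in second inversion.
In second inversion the root lies a fourth above the bass: a fourth above D in A minor is G.
The chord tones are D, G, B, giving G major.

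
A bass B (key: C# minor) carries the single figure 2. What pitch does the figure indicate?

Counting 1 letter step above B lands on C; in C# minor, that letter is C#.

C#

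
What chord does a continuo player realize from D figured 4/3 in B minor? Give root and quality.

G major seventh

The figures 4/3 indicate a seventh chord in second inversion.
In second inversion the root lies a fourth above the bass: a fourth above D in B minor is G.
The chord tones are D, F#, G, B, giving G major seventh.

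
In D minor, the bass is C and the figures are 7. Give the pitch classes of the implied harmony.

C, E, G, Bb

The written figures 7 are shorthand for 7/5/3: the 5/3 are implied.
A third above C in this key is E.
A fifth above C in this key is G.
A seventh above C in this key is Bb.
Together with the bass C, this spells C dominant seventh in root position.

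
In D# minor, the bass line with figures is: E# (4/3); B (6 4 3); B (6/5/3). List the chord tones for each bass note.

E#, G#, A#, C# | B, D#, E#, G# | B, D#, F#, G#

E# (6/4/3): E#, G#, A#, C#.
B (6/4/3): B, D#, E#, G#.
B (6/5/3): B, D#, F#, G#.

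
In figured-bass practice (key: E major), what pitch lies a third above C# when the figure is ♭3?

Counting 2 letter steps above C# lands on E; in E major, that letter is E.
The b3 figure lowers it a semitone, giving Eb.

Eb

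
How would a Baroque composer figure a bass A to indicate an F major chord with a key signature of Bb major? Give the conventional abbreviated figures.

6

A is the third of F major, so the chord is in first inversion.
A triad in first inversion is figured 6/3, conventionally abbreviated 6.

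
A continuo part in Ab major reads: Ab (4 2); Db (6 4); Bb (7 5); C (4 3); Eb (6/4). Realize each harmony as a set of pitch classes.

Ab, Bb, Db, F | Db, G, Bb | Bb, Db, F, Ab | C, Eb, F, Ab | Eb, Ab, C

Ab (6/4/2): Ab, Bb, Db, F.
Db (6/4): Db, G, Bb.
Bb (7/5/3): Bb, Db, F, Ab.
C (6/4/3): C, Eb, F, Ab.
Eb (6/4): Eb, Ab, C.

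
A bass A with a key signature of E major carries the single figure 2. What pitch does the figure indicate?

Counting 1 letter step above A lands on B; in E major, that letter is B.

B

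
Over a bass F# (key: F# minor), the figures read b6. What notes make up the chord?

The written figures b6 are shorthand for 6/3: the 3 is implied.
A third above F# in this key is A.
A sixth above F# in this key is D, lowered to Db by the flat.

F#, A, Db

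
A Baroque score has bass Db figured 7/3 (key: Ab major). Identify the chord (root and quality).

Db major seventh

The figures 7/3 indicate a seventh chord in root position.
In root position the bass is the root, so the root is Db.
The chord tones are Db, F, Ab, C, giving Db major seventh.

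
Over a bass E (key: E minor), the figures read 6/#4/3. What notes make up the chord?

E, G, A#, C

A third above E in this key is G.
A fourth above E in this key is A, raised to A# by the sharp.
A sixth above E in this key is C.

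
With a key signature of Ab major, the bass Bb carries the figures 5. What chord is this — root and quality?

Bb minor

The figures 5 indicate a triad in root position.
In root position the bass is the root, so the root is Bb.
The chord tones are Bb, Db, F, giving Bb minor.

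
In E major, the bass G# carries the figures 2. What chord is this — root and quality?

The figures 2 indicate a seventh chord in third inversion.
In third inversion the root lies a second above the bass: a second above G# in E major is A.
The chord tones are G#, A, C#, E, giving A major seventh.

A major seventh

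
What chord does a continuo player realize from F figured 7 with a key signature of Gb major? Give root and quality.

F half-diminished seventh

The figures 7 indicate a seventh chord in root position.
In root position the bass is the root, so the root is F.
The chord tones are F, Ab, Cb, Eb, giving F half-diminished seventh.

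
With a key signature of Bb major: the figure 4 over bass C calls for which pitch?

F

Counting 3 letter steps above C lands on F; in Bb major, that letter is F.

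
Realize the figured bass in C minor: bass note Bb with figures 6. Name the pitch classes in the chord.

The written figures 6 are shorthand for 6/3: the 3 is implied.
A third above Bb in this key is D.
A sixth above Bb in this key is G.
Together with the bass Bb, this spells G minor in first inversion.

Bb, D, G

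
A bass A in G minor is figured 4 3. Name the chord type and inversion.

4 3 is shorthand for 6/4/3.
Intervals of 6/4/3 above the bass form a seventh chord; the bass is the fifth, so this is second inversion.

seventh chord, second inversion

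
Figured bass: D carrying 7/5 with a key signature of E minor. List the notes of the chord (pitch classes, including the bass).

D, F#, A, C

The written figures 7/5 are shorthand for 7/5/3: the 3 is implied.
A third above D in this key is F#.
A fifth above D in this key is A.
A seventh above D in this key is C.
Together with the bass D, this spells D dominant seventh in root position.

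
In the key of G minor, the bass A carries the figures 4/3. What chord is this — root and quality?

The figures 4/3 indicate a seventh chord in second inversion.
In second inversion the root lies a fourth above the bass: a fourth above A in G minor is D.
The chord tones are A, C, D, F, giving D minor seventh.

D minor seventh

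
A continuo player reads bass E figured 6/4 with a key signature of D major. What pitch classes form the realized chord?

A fourth above E in this key is A.
A sixth above E in this key is C#.
Together with the bass E, this spells A major in second inversion.

E, A, C#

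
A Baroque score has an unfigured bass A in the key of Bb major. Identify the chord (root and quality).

A diminished

An unfigured bass indicates a triad in root position.
In root position the bass is the root, so the root is A.
The chord tones are A, C, Eb, giving A diminished.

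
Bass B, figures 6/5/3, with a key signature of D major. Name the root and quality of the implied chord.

G major seventh

The figures 6/5/3 indicate a seventh chord in first inversion.
In first inversion the root lies a sixth above the bass: a sixth above B in D major is G.
The chord tones are B, D, F#, G, giving G major seventh.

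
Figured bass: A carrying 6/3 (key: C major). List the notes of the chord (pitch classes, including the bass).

A third above A in this key is C.
A sixth above A in this key is F.
Together with the bass A, this spells F major in first inversion.

A, C, F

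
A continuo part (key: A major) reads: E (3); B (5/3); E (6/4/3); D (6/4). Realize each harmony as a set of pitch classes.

E (5/3): E, G#, B.
B (5/3): B, D, F#.
E (6/4/3): E, G#, A, C#.
D (6/4): D, G#, B.

E, G#, B | B, D, F# | E, G#, A, C# | D, G#, B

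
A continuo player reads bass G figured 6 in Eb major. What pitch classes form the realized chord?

The written figures 6 are shorthand for 6/3: the 3 is implied.
A third above G in this key is Bb.
A sixth above G in this key is Eb.
Together with the bass G, this spells Eb major in first inversion.

G, Bb, Eb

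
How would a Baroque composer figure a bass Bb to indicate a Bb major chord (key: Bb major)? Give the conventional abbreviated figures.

Bb is the root of Bb major, so the chord is in root position.
A triad in root position is figured 5/3, conventionally abbreviated (no figures — root-position triad).

no figures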